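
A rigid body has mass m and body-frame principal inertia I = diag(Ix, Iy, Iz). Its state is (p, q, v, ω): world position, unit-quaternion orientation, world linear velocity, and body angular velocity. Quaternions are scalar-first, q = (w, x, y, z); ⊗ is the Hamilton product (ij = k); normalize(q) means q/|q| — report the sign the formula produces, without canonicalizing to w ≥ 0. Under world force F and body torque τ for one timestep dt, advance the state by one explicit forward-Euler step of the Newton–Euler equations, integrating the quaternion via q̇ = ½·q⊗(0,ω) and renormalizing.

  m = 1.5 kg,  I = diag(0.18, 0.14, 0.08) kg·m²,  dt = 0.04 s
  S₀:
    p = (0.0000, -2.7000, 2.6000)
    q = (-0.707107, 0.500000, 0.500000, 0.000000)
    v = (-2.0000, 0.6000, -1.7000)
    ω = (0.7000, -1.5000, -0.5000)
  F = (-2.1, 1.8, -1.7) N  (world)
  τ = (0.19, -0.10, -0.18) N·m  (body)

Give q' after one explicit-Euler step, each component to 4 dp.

q' = (-0.6987, 0.4848, 0.5259, -0.0149)

q⊗(0,ω) = (0.4000000, -0.7449749, 1.3106605, -0.7464465)
updated quaternion q' = (-0.6987, 0.4848, 0.5259, -0.0149)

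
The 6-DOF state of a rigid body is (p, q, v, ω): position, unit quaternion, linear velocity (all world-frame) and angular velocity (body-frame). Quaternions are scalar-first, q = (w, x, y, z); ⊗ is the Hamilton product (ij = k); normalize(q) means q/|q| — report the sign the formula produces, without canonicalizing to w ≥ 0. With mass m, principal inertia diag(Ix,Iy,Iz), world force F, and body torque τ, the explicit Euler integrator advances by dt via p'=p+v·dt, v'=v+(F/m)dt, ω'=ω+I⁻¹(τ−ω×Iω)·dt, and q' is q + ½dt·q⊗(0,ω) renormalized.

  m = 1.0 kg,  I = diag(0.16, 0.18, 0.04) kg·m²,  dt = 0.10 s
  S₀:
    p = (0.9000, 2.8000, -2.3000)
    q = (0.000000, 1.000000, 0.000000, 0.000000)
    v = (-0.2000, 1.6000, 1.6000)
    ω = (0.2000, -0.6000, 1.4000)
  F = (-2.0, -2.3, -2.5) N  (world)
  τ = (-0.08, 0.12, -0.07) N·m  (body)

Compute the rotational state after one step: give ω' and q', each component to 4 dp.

ω×(Iω) gyroscopic = (0.1176, 0.0336, -0.0024)
α = I⁻¹(τ − ω×Iω) = (-1.2350, 0.4800, -1.6900)
ω + α·dt = (0.0765, -0.5520, 1.2310)
q⊗(0,ω) = (-0.2000000, 0.0000000, -1.4000000, -0.6000000)
q + ½dt·q⊗(0,ω), renormalized = (-0.0100, 0.9971, -0.0698, -0.0299)

ω' = (0.0765, -0.5520, 1.2310)
q' = (-0.0100, 0.9971, -0.0698, -0.0299)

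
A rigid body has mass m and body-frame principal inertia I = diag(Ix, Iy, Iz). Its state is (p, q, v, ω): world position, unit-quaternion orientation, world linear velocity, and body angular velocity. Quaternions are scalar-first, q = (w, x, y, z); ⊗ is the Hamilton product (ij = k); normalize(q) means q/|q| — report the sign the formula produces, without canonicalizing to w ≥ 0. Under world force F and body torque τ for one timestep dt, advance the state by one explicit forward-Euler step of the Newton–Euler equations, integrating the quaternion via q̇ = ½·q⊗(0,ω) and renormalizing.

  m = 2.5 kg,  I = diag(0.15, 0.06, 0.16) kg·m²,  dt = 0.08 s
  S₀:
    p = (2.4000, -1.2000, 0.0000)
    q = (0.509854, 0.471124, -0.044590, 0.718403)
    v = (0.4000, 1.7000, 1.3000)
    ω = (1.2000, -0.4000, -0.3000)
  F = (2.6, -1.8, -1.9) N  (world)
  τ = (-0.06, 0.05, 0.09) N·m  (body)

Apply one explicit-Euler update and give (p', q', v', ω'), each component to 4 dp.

a = F/m = (1.0400, -0.7200, -0.7600)
p' = p + v·dt = (2.4320, -1.0640, 0.1040)
v' = v + a·dt = (0.4832, 1.6424, 1.2392)
ω×(Iω) gyroscopic = (0.0120, 0.0036, 0.0432)
(τ − ω×Iω)/I = (-0.4800, 0.7733, 0.2925)
new body rate ω' = (1.1616, -0.3381, -0.2766)
q⊗(0,ω) = (-0.3676639, 0.9125630, 0.7994792, -0.2878978)
q + ½dt·q⊗(0,ω), renormalized = (0.4945, 0.5069, -0.0126, 0.7059)

p' = (2.4320, -1.0640, 0.1040)
q' = (0.4945, 0.5069, -0.0126, 0.7059)
v' = (0.4832, 1.6424, 1.2392)
ω' = (1.1616, -0.3381, -0.2766)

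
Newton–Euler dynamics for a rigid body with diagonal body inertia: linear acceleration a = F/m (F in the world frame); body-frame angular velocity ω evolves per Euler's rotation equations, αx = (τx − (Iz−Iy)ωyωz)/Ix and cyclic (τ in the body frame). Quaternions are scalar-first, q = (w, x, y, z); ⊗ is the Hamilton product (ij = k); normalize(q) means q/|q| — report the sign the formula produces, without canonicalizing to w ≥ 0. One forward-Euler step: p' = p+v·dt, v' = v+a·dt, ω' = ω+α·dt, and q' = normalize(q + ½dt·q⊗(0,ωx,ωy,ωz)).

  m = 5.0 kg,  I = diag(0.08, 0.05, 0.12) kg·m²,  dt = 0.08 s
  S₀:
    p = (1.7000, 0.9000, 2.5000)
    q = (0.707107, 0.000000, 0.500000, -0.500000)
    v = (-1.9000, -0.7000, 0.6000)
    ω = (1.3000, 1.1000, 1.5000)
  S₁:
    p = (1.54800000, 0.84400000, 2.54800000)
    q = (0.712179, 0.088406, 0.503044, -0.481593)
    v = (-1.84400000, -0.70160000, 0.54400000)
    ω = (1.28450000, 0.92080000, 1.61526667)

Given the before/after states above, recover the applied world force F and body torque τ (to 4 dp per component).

velocity change Δv = (0.05600000, -0.00160000, -0.05600000)
applied force F = (3.5000, -0.1000, -3.5000)
Δω = ω₁−ω₀ = (-0.01550000, -0.17920000, 0.11526667)
precession coupling = (0.1155, -0.0780, -0.0429)
τ = I·(Δω/dt) + ω₀×(Iω₀) = (0.1000, -0.1900, 0.1300)

F = (3.5000, -0.1000, -3.5000)
τ = (0.1000, -0.1900, 0.1300)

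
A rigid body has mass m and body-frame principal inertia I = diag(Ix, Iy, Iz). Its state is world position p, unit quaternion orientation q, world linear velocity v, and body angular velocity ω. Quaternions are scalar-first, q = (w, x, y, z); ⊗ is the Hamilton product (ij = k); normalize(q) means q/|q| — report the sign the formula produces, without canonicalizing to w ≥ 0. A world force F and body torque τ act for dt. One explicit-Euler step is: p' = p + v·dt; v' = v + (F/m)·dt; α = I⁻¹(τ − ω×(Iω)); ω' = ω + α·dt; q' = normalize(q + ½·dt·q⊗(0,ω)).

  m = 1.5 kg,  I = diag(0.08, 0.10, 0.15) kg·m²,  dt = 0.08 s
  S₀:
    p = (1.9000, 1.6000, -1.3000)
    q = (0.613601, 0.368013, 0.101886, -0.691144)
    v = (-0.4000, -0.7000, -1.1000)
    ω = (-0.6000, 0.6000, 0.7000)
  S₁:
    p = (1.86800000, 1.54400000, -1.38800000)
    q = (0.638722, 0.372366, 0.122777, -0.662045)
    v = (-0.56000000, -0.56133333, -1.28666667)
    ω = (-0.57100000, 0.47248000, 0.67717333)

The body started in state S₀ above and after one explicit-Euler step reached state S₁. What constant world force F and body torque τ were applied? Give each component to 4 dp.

Δv = v₁−v₀ = (-0.16000000, 0.13866667, -0.18666667)
F = m·Δv/dt = (-3.0000, 2.6000, -3.5000)
ω₁ − ω₀ = (0.02900000, -0.12752000, -0.02282667)
I·α + gyro = (0.0500, -0.1300, -0.0500)

F = (-3.0000, 2.6000, -3.5000)
τ = (0.0500, -0.1300, -0.0500)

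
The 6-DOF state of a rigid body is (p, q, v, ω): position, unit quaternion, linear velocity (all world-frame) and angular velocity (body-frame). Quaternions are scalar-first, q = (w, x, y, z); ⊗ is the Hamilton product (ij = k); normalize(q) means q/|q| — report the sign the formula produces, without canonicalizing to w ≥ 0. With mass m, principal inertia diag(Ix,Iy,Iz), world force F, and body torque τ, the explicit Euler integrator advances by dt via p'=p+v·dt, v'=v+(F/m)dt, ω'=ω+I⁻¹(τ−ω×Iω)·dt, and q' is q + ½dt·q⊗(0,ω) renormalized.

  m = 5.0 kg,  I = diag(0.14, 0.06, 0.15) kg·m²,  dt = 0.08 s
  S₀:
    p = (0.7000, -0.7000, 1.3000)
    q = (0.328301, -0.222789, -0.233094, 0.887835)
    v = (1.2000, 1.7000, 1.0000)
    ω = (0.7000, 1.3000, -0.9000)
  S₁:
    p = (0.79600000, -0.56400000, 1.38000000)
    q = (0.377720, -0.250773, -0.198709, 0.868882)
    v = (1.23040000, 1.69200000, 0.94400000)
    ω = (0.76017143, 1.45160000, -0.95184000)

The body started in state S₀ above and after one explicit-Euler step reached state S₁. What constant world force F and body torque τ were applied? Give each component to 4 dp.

F = (1.9000, -0.5000, -3.5000)
τ = (0.0000, 0.1200, -0.1700)

velocity change Δv = (0.03040000, -0.00800000, -0.05600000)
applied force F = (1.9000, -0.5000, -3.5000)
Δω = ω₁−ω₀ = (0.06017143, 0.15160000, -0.05184000)
applied torque τ = (0.0000, 0.1200, -0.1700)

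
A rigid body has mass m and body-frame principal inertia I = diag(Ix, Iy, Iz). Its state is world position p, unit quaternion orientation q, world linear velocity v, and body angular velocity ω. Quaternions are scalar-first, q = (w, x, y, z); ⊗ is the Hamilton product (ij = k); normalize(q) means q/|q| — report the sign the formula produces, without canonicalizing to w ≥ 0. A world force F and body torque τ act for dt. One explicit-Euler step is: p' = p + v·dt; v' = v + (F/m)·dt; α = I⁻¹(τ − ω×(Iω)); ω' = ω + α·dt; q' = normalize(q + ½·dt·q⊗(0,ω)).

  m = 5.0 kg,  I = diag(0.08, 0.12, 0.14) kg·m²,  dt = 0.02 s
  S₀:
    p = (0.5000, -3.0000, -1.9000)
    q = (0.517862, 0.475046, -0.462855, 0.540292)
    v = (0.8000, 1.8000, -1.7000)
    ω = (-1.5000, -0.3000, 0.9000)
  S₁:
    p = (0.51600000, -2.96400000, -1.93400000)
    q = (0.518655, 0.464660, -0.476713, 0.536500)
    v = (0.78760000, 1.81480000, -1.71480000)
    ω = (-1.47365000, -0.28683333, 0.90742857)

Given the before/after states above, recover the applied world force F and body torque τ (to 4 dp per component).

velocity change Δv = (-0.01240000, 0.01480000, -0.01480000)
F = m·Δv/dt = (-3.1000, 3.7000, -3.7000)
ω₁ − ω₀ = (0.02635000, 0.01316667, 0.00742857)
precession coupling = (-0.0054, 0.0810, 0.0180)
applied torque τ = (0.1000, 0.1600, 0.0700)

F = (-3.1000, 3.7000, -3.7000)
τ = (0.1000, 0.1600, 0.0700)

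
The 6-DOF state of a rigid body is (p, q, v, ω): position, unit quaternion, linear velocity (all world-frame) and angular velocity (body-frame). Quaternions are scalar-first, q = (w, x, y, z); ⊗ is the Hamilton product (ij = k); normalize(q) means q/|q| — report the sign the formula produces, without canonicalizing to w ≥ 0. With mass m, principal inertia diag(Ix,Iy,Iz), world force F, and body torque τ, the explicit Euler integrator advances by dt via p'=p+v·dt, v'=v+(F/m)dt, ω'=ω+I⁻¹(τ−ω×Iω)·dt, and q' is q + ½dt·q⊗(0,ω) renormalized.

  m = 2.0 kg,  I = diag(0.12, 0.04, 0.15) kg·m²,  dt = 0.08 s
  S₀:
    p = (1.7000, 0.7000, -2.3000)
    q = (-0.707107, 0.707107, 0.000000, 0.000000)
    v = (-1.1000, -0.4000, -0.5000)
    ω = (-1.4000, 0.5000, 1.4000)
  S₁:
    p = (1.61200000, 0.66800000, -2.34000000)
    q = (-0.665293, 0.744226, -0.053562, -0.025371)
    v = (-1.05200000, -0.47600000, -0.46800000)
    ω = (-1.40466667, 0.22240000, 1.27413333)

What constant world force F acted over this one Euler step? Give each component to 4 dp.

velocity change Δv = (0.04800000, -0.07600000, 0.03200000)
F = m·Δv/dt = (1.2000, -1.9000, 0.8000)

F = (1.2000, -1.9000, 0.8000)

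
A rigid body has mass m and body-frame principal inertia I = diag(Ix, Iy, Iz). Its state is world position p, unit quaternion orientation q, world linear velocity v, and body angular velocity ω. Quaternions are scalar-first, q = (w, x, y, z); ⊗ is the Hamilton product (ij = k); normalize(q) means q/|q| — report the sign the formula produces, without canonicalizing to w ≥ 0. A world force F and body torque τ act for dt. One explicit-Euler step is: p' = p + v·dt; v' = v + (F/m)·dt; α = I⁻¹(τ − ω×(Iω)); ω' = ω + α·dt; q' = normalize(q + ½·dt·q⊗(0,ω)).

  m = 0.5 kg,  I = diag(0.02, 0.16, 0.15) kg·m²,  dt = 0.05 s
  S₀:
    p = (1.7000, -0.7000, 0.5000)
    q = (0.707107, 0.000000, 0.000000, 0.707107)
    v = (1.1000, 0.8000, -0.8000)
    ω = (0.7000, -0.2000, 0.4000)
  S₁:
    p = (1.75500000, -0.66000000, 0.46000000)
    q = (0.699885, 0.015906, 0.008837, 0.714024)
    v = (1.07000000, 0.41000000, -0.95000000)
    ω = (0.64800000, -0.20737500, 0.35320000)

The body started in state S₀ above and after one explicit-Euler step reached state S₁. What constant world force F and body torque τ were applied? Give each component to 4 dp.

Δω = ω₁−ω₀ = (-0.05200000, -0.00737500, -0.04680000)
applied torque τ = (-0.0200, -0.0600, -0.1600)
v₁ − v₀ = (-0.03000000, -0.39000000, -0.15000000)
m·(v₁−v₀)/dt = (-0.3000, -3.9000, -1.5000)

F = (-0.3000, -3.9000, -1.5000)
τ = (-0.0200, -0.0600, -0.1600)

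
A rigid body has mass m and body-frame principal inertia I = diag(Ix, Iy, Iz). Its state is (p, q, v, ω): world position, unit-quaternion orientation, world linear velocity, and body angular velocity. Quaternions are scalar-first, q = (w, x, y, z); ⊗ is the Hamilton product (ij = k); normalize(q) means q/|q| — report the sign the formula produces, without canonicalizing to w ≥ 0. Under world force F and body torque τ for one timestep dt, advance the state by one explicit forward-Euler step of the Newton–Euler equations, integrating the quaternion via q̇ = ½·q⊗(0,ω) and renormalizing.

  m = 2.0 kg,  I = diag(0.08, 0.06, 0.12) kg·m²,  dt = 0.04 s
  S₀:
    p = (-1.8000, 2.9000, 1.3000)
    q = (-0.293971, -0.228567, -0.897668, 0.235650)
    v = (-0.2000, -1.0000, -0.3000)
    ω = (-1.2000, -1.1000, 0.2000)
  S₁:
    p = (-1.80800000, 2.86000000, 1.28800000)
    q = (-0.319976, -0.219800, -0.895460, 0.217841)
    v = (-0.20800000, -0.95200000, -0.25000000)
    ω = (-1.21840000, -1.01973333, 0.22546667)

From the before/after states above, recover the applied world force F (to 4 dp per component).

v₁ − v₀ = (-0.00800000, 0.04800000, 0.05000000)
applied force F = (-0.4000, 2.4000, 2.5000)

F = (-0.4000, 2.4000, 2.5000)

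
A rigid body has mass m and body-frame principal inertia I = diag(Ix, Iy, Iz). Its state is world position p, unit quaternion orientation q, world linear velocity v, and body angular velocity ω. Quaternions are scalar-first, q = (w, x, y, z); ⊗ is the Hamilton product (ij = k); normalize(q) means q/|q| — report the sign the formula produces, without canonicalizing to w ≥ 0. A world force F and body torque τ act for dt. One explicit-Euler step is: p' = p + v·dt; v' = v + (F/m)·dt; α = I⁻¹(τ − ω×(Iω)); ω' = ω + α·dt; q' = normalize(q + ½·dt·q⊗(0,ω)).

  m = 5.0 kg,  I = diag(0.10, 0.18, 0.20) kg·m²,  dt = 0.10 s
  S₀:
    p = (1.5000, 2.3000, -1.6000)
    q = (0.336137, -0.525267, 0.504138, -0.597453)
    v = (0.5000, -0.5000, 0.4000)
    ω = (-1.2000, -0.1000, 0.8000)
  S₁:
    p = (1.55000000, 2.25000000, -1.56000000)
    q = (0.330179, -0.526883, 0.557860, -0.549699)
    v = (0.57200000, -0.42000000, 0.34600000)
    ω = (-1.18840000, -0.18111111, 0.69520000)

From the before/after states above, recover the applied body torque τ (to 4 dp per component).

rate change Δω = (0.01160000, -0.08111111, -0.10480000)
precession coupling = (-0.0016, 0.0960, 0.0096)
I·α + gyro = (0.0100, -0.0500, -0.2000)

τ = (0.0100, -0.0500, -0.2000)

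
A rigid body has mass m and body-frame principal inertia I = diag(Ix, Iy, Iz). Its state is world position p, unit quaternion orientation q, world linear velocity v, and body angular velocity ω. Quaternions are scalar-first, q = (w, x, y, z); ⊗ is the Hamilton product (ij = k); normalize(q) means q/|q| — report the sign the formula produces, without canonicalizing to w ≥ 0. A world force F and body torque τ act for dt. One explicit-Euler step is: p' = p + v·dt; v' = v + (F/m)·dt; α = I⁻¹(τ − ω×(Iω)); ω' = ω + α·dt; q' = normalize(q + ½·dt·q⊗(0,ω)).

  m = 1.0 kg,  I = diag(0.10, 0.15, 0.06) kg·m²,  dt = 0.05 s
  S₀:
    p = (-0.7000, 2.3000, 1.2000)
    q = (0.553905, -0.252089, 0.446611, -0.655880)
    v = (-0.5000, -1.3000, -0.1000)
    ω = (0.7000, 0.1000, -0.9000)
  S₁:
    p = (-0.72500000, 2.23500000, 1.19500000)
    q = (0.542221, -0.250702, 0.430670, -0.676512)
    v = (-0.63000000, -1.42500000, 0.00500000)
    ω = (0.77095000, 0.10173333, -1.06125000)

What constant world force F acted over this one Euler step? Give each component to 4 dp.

v₁ − v₀ = (-0.13000000, -0.12500000, 0.10500000)
applied force F = (-2.6000, -2.5000, 2.1000)

F = (-2.6000, -2.5000, 2.1000)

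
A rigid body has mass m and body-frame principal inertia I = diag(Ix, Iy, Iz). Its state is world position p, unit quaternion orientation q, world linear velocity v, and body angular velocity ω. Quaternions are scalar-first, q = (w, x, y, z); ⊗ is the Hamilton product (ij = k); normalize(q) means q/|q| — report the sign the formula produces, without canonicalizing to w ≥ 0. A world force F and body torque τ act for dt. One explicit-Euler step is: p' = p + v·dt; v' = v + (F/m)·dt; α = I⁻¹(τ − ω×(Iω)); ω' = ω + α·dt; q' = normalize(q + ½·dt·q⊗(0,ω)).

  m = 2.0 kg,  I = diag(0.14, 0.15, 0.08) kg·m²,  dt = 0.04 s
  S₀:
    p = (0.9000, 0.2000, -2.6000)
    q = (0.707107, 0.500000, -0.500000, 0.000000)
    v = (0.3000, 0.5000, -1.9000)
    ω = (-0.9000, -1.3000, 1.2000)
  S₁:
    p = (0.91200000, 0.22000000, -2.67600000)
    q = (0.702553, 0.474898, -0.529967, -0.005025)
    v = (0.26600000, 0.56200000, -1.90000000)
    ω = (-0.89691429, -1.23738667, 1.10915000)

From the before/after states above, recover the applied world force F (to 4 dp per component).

Δv = v₁−v₀ = (-0.03400000, 0.06200000, 0.00000000)
m·(v₁−v₀)/dt = (-1.7000, 3.1000, 0.0000)

F = (-1.7000, 3.1000, 0.0000)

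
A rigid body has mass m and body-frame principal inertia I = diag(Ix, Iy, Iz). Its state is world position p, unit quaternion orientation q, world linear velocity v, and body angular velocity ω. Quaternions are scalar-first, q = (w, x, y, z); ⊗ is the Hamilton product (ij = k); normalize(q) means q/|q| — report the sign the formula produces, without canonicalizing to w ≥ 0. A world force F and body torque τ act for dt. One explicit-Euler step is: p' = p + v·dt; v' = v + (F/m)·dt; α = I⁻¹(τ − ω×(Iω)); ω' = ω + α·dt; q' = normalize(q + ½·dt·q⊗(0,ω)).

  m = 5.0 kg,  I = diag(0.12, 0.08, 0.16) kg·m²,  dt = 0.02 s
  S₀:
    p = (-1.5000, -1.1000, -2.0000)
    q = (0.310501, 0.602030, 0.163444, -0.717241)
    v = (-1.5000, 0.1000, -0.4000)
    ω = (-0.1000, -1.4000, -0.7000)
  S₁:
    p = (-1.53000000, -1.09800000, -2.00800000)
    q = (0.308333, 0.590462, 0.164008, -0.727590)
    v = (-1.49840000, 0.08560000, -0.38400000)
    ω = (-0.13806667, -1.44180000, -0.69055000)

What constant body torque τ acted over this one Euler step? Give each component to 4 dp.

τ = (-0.1500, -0.1700, 0.0700)

rate change Δω = (-0.03806667, -0.04180000, 0.00945000)
precession coupling = (0.0784, -0.0028, -0.0056)
τ = I·(Δω/dt) + ω₀×(Iω₀) = (-0.1500, -0.1700, 0.0700)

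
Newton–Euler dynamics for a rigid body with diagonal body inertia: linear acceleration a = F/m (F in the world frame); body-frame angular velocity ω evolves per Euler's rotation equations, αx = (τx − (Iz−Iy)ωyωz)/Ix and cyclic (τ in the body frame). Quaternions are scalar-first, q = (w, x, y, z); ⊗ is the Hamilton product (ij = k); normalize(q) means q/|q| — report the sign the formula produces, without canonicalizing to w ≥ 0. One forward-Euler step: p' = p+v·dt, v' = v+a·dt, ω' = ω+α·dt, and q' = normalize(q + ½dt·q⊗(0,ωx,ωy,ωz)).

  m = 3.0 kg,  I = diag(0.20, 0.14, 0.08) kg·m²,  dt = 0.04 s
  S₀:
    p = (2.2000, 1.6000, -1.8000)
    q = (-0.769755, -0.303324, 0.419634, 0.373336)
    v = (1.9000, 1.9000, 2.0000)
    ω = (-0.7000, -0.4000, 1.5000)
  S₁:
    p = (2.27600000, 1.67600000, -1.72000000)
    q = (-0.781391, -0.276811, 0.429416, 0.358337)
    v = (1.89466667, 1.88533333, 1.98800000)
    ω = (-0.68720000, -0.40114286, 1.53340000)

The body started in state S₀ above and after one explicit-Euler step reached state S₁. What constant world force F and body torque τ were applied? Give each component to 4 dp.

Δv = v₁−v₀ = (-0.00533333, -0.01466667, -0.01200000)
applied force F = (-0.4000, -1.1000, -0.9000)
rate change Δω = (0.01280000, -0.00114286, 0.03340000)
gyro term ω₀×Iω₀ = (0.0360, -0.1260, -0.0168)
applied torque τ = (0.1000, -0.1300, 0.0500)

F = (-0.4000, -1.1000, -0.9000)
τ = (0.1000, -0.1300, 0.0500)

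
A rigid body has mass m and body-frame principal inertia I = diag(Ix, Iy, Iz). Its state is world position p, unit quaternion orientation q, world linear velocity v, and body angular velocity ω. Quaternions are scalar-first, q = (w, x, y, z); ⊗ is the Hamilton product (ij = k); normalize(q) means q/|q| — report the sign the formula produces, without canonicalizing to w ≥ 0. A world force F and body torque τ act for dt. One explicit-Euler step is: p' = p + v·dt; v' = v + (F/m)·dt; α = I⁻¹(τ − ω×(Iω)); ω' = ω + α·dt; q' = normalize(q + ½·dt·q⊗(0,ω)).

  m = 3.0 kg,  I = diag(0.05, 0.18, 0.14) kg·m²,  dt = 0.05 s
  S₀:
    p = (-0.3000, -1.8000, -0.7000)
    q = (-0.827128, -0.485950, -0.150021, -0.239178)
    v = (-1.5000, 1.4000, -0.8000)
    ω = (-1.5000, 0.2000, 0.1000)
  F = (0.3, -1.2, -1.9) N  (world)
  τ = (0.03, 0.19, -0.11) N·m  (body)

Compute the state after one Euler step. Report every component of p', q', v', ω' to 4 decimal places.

p + v·dt = (-0.3750, -1.7300, -0.7400)
v' = v + a·dt = (-1.4950, 1.3800, -0.8317)
precession coupling ω×(Iω) = (-0.0008, 0.0135, -0.0390)
α = I⁻¹(τ − ω×Iω) = (0.6160, 0.9806, -0.5071)
ω + α·dt = (-1.4692, 0.2490, 0.0746)
Hamilton product q⊗(0,ω) = (-0.6750030, 1.2735255, 0.2419364, -0.4049343)
q + ½dt·q⊗(0,ω), renormalized = (-0.8434, -0.4538, -0.1439, -0.2491)

p' = (-0.3750, -1.7300, -0.7400)
q' = (-0.8434, -0.4538, -0.1439, -0.2491)
v' = (-1.4950, 1.3800, -0.8317)
ω' = (-1.4692, 0.2490, 0.0746)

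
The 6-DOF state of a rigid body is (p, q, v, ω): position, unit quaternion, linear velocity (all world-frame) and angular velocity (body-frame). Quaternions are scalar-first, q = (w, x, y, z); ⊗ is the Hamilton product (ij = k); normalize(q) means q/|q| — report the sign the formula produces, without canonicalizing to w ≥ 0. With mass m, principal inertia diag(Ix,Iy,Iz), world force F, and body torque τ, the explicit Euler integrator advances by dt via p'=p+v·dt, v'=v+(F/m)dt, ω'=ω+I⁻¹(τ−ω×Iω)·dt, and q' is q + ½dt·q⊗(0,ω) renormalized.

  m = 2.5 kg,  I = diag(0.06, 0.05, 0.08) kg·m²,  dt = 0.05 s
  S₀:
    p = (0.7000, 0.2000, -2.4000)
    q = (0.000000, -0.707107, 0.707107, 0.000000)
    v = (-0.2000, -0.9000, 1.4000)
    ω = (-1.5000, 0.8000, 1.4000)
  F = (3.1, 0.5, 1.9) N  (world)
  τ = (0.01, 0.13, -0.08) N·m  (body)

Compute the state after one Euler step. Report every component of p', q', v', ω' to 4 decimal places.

p' = (0.6900, 0.1550, -2.3300)
q' = (-0.0406, -0.6813, 0.7307, 0.0124)
v' = (-0.1380, -0.8900, 1.4380)
ω' = (-1.5197, 0.8880, 1.3425)

ω×(Iω) gyroscopic = (0.0336, 0.0420, 0.0120)
(τ − ω×Iω)/I = (-0.3933, 1.7600, -1.1500)
ω + α·dt = (-1.5197, 0.8880, 1.3425)
Hamilton product q⊗(0,ω) = (-1.6263461, 0.9899498, 0.9899498, 0.4949749)
q' = normalize(q + ½dt·q⊗(0,ω)) = (-0.0406, -0.6813, 0.7307, 0.0124)
new position p' = (0.6900, 0.1550, -2.3300)
v' = v + a·dt = (-0.1380, -0.8900, 1.4380)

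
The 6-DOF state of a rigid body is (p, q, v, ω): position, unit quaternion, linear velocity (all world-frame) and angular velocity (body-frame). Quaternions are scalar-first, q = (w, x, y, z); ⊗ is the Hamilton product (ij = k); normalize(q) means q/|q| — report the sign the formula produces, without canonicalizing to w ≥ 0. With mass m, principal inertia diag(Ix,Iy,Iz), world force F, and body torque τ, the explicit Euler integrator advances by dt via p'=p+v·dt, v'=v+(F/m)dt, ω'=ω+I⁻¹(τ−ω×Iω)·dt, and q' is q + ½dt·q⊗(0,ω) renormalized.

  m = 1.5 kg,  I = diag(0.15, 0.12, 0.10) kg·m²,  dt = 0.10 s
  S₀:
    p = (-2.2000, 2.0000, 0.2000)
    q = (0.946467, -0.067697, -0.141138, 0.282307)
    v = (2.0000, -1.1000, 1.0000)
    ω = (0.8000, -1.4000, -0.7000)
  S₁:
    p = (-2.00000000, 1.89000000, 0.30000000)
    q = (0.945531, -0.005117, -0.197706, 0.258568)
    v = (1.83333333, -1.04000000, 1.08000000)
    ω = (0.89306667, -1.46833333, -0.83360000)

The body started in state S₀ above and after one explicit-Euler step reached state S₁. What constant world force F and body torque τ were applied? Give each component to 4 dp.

Δω = ω₁−ω₀ = (0.09306667, -0.06833333, -0.13360000)
ω₀×(Iω₀) = (-0.0196, -0.0280, 0.0336)
τ = I·(Δω/dt) + ω₀×(Iω₀) = (0.1200, -0.1100, -0.1000)
velocity change Δv = (-0.16666667, 0.06000000, 0.08000000)
applied force F = (-2.5000, 0.9000, 1.2000)

F = (-2.5000, 0.9000, 1.2000)
τ = (0.1200, -0.1100, -0.1000)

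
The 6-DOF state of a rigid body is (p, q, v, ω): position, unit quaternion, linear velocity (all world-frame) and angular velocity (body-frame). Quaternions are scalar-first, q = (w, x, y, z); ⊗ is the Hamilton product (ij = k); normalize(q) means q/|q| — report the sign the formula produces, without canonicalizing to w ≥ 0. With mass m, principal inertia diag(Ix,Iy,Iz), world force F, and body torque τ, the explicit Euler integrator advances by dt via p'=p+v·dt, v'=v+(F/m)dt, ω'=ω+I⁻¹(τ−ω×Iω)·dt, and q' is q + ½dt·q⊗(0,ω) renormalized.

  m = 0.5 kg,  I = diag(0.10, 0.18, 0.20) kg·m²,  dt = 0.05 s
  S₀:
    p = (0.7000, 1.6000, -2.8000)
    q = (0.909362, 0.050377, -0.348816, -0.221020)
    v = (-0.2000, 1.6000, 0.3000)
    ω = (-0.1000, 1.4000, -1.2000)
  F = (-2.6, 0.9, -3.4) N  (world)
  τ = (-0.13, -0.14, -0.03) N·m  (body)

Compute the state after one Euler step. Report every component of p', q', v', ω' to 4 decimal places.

p' = (0.6900, 1.6800, -2.7850)
q' = (0.9141, 0.0662, -0.3146, -0.2471)
v' = (-0.4600, 1.6900, -0.0400)
ω' = (-0.1482, 1.3644, -1.2047)

a = (-5.2000, 1.8000, -6.8000)
p' = p + v·dt = (0.6900, 1.6800, -2.7850)
new velocity v' = (-0.4600, 1.6900, -0.0400)
ω×(Iω) gyroscopic = (-0.0336, -0.0120, -0.0112)
α = I⁻¹(τ − ω×Iω) = (-0.9640, -0.7111, -0.0940)
ω' = ω + α·dt = (-0.1482, 1.3644, -1.2047)
Hamilton product q⊗(0,ω) = (0.2281561, 0.6370710, 1.3556612, -1.0555882)
q + ½dt·q⊗(0,ω), renormalized = (0.9141, 0.0662, -0.3146, -0.2471)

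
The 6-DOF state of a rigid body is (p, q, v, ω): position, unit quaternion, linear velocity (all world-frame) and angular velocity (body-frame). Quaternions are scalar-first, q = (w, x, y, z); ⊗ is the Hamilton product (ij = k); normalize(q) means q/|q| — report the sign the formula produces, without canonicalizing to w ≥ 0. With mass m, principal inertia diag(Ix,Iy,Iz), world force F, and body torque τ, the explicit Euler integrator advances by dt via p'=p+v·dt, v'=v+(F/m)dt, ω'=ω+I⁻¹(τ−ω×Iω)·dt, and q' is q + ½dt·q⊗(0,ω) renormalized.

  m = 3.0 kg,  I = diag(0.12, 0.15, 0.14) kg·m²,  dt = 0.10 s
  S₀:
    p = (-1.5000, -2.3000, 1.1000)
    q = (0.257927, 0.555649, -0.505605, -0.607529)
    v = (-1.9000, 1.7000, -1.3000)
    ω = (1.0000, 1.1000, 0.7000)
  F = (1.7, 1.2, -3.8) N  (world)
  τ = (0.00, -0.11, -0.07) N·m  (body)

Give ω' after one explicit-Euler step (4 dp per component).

ω' = (1.0064, 1.0360, 0.6264)

gyro term ω×Iω = (-0.0077, -0.0140, 0.0330)
α = I⁻¹(τ − ω×Iω) = (0.0642, -0.6400, -0.7357)
ω' = ω + α·dt = (1.0064, 1.0360, 0.6264)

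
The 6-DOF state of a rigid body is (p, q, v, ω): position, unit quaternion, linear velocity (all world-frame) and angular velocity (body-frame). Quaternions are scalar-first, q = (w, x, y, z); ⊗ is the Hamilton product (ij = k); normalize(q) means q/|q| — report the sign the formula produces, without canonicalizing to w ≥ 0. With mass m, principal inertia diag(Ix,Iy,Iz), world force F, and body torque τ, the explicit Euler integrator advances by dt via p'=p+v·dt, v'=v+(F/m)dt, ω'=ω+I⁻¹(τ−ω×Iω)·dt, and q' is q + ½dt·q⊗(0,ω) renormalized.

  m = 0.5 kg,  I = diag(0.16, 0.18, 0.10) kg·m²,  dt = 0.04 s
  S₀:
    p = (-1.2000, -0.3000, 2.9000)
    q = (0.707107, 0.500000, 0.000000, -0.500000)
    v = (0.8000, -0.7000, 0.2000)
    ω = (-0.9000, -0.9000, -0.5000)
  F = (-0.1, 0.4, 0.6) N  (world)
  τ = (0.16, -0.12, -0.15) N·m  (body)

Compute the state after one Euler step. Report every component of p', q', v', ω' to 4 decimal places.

p' = (-1.1680, -0.3280, 2.9080)
q' = (0.7108, 0.4781, 0.0013, -0.5159)
v' = (0.7920, -0.6680, 0.2480)
ω' = (-0.8510, -0.9327, -0.5665)

(τ − ω×Iω)/I = (1.2250, -0.8167, -1.6620)
ω' = ω + α·dt = (-0.8510, -0.9327, -0.5665)
2q̇ = q⊗(0,ω) = (0.2000000, -1.0863963, 0.0636037, -0.8035535)
updated quaternion q' = (0.7108, 0.4781, 0.0013, -0.5159)
linear accel F/m = (-0.2000, 0.8000, 1.2000)
p' = p + v·dt = (-1.1680, -0.3280, 2.9080)
new velocity v' = (0.7920, -0.6680, 0.2480)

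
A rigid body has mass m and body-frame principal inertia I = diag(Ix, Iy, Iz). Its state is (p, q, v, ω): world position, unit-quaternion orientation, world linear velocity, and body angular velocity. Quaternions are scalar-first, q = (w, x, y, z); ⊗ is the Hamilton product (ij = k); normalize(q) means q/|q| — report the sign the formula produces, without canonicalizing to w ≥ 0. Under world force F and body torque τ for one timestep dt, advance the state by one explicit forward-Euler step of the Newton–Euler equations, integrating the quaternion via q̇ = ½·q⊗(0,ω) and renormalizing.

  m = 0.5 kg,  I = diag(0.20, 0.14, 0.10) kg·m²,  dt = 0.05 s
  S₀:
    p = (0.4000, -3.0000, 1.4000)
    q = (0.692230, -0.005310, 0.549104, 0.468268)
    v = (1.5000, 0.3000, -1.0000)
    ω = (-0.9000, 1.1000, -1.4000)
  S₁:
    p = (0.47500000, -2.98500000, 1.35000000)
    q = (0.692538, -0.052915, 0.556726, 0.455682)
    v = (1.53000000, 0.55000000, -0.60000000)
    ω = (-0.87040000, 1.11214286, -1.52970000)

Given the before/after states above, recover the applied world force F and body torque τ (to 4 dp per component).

Δv = v₁−v₀ = (0.03000000, 0.25000000, 0.40000000)
applied force F = (0.3000, 2.5000, 4.0000)
rate change Δω = (0.02960000, 0.01214286, -0.12970000)
τ = I·(Δω/dt) + ω₀×(Iω₀) = (0.1800, 0.1600, -0.2000)

F = (0.3000, 2.5000, 4.0000)
τ = (0.1800, 0.1600, -0.2000)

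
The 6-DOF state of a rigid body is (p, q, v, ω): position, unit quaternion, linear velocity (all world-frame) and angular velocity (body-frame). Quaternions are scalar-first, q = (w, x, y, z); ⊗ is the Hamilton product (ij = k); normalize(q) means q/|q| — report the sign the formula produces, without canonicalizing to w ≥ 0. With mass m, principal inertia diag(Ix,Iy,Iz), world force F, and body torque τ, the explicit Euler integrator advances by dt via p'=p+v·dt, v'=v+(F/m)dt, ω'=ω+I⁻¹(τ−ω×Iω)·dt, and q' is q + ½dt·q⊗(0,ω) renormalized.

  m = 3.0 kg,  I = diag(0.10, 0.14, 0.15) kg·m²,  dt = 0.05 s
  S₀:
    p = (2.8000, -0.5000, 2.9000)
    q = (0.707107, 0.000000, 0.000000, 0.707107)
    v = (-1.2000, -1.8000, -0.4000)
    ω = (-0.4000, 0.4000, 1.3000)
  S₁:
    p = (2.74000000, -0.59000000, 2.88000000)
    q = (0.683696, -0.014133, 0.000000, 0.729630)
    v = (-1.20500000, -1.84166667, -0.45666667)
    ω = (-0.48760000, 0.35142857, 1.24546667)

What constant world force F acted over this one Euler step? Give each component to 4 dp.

Δv = v₁−v₀ = (-0.00500000, -0.04166667, -0.05666667)
F = m·Δv/dt = (-0.3000, -2.5000, -3.4000)

F = (-0.3000, -2.5000, -3.4000)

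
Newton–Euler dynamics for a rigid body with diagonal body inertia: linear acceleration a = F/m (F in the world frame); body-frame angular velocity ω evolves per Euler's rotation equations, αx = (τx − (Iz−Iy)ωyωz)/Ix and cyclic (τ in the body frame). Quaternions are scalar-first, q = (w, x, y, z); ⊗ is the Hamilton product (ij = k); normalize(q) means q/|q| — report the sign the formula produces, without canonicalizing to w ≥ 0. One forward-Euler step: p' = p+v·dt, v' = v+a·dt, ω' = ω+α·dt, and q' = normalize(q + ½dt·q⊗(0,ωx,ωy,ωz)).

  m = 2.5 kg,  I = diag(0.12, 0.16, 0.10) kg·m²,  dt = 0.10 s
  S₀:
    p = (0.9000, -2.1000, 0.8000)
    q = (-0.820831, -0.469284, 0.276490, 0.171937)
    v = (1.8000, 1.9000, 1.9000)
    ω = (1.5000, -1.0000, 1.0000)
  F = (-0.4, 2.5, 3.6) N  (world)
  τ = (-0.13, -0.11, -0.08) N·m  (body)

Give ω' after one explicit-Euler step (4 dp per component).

ω' = (1.3417, -1.0875, 0.9800)

precession coupling ω×(Iω) = (0.0600, 0.0300, -0.0600)
(τ − ω×Iω)/I = (-1.5833, -0.8750, -0.2000)
new body rate ω' = (1.3417, -1.0875, 0.9800)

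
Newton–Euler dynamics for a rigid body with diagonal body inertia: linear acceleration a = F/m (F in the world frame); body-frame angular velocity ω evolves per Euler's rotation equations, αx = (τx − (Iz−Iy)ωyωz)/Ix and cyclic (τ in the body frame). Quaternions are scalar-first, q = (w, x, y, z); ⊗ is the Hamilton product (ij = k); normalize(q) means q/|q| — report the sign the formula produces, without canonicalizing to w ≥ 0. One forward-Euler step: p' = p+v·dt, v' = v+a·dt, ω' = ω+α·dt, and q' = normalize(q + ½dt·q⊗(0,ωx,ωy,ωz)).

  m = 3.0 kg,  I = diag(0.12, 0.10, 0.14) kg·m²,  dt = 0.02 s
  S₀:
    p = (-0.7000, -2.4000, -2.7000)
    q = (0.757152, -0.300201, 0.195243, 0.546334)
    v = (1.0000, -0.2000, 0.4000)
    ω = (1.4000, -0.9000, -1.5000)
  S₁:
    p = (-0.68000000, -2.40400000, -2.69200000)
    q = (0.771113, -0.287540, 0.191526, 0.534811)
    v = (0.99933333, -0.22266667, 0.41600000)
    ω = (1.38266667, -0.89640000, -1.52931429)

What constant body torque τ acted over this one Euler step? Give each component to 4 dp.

τ = (-0.0500, 0.0600, -0.1800)

ω₁ − ω₀ = (-0.01733333, 0.00360000, -0.02931429)
precession coupling = (0.0540, 0.0420, 0.0252)
I·α + gyro = (-0.0500, 0.0600, -0.1800)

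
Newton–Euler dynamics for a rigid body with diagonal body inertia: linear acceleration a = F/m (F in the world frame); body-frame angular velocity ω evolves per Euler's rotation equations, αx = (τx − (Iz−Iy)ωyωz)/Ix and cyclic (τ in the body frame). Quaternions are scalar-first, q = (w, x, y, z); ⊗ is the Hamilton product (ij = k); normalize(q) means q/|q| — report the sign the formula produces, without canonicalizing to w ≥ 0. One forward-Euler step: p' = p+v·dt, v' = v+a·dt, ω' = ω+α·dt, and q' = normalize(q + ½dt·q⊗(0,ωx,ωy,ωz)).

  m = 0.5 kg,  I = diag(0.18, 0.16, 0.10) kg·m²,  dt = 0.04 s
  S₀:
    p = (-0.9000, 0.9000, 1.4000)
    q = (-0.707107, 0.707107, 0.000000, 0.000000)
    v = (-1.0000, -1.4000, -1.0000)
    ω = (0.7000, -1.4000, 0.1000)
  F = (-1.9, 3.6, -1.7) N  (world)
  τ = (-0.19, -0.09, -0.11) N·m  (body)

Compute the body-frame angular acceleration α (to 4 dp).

gyro term ω×Iω = (0.0084, 0.0056, 0.0196)
α = I⁻¹(τ − ω×Iω) = (-1.1022, -0.5975, -1.2960)

α = (-1.1022, -0.5975, -1.2960)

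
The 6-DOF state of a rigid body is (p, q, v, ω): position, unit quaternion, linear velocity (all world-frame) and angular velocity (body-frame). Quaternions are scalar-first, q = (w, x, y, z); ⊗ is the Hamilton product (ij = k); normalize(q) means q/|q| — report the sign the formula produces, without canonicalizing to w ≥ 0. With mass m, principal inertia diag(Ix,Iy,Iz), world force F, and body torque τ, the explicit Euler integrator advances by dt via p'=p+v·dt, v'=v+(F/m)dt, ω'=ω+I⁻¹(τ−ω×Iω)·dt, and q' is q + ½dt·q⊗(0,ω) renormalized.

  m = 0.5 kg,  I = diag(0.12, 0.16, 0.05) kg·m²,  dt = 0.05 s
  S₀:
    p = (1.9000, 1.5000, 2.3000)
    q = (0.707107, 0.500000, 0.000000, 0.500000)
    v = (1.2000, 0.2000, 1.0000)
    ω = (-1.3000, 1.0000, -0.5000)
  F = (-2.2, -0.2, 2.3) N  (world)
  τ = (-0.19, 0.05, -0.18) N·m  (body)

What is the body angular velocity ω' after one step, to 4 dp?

(τ − ω×Iω)/I = (-2.0417, 0.0281, -2.5600)
new body rate ω' = (-1.4021, 1.0014, -0.6280)

ω' = (-1.4021, 1.0014, -0.6280)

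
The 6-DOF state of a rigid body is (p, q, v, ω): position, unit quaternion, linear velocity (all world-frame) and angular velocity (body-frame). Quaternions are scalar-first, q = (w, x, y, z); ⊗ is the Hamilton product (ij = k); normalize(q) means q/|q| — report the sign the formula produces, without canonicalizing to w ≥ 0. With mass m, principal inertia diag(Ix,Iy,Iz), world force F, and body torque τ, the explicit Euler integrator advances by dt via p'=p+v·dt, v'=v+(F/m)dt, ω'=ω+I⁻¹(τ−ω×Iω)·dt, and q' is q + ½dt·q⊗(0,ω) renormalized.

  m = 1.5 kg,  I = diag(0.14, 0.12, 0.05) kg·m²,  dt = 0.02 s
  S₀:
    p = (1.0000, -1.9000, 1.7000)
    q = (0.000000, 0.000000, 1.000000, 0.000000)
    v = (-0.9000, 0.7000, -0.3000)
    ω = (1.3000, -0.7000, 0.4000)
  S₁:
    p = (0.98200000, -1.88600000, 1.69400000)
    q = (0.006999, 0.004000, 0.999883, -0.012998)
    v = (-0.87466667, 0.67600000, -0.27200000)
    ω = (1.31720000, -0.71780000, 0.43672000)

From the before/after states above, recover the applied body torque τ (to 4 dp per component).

ω₁ − ω₀ = (0.01720000, -0.01780000, 0.03672000)
applied torque τ = (0.1400, -0.0600, 0.1100)

τ = (0.1400, -0.0600, 0.1100)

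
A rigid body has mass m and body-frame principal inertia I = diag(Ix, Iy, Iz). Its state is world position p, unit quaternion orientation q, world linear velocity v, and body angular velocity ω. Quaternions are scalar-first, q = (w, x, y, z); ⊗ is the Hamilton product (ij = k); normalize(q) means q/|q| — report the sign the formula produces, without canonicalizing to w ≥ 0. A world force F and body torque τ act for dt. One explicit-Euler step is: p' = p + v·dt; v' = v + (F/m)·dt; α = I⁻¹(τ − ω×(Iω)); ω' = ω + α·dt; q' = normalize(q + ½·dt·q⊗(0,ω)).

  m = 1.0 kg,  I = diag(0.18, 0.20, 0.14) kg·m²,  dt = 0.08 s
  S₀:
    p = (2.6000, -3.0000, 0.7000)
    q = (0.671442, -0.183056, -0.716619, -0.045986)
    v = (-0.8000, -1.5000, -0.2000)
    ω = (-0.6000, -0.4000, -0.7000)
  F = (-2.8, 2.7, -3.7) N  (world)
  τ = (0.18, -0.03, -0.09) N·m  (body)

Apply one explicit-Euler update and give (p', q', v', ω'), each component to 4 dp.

p + v·dt = (2.5360, -3.1200, 0.6840)
v' = v + a·dt = (-1.0240, -1.2840, -0.4960)
ω×(Iω) gyroscopic = (-0.0168, 0.0168, 0.0048)
(τ − ω×Iω)/I = (1.0933, -0.2340, -0.6771)
new body rate ω' = (-0.5125, -0.4187, -0.7542)
q⊗(0,ω) = (-0.4286714, 0.0803737, -0.3691244, -0.8267584)
q + ½dt·q⊗(0,ω), renormalized = (0.6538, -0.1797, -0.7308, -0.0790)

p' = (2.5360, -3.1200, 0.6840)
q' = (0.6538, -0.1797, -0.7308, -0.0790)
v' = (-1.0240, -1.2840, -0.4960)
ω' = (-0.5125, -0.4187, -0.7542)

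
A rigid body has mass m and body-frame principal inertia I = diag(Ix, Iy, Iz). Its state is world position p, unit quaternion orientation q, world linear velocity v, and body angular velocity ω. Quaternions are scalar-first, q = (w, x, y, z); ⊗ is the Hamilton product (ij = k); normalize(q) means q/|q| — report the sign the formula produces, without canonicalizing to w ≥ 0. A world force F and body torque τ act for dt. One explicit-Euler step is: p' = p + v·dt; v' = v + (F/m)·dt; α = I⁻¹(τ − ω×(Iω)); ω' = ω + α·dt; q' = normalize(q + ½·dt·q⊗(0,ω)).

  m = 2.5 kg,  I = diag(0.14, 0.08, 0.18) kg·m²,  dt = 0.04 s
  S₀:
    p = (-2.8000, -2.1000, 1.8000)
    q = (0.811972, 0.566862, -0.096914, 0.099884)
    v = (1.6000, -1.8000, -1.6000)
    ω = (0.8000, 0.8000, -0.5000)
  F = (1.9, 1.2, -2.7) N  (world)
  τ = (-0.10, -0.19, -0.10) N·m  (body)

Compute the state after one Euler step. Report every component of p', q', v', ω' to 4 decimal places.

a = F/m = (0.7600, 0.4800, -1.0800)
new position p' = (-2.7360, -2.1720, 1.7360)
v' = v + a·dt = (1.6304, -1.7808, -1.6432)
angular accel α = (-0.4286, -2.5750, -0.3422)
ω + α·dt = (0.7829, 0.6970, -0.5137)
2q̇ = q⊗(0,ω) = (-0.3260164, 0.6181274, 1.0129158, 0.1250348)
updated quaternion q' = (0.8052, 0.5790, -0.0766, 0.1024)

p' = (-2.7360, -2.1720, 1.7360)
q' = (0.8052, 0.5790, -0.0766, 0.1024)
v' = (1.6304, -1.7808, -1.6432)
ω' = (0.7829, 0.6970, -0.5137)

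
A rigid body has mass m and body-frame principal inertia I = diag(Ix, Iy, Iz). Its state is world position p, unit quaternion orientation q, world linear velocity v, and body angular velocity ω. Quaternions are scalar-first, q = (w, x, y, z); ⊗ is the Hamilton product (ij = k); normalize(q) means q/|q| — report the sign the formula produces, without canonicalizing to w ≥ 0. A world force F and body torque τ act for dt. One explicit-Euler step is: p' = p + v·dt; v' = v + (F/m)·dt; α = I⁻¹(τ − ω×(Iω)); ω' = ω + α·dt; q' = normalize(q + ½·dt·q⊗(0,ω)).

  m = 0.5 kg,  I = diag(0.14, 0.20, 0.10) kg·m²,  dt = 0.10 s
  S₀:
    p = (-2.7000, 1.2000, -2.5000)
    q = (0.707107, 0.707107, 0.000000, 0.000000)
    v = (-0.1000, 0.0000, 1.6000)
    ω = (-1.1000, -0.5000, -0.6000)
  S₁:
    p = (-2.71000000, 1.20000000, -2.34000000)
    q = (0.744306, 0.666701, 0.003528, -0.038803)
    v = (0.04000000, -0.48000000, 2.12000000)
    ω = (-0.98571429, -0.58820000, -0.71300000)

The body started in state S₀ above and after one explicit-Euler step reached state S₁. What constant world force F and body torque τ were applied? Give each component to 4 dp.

F = (0.7000, -2.4000, 2.6000)
τ = (0.1300, -0.1500, -0.0800)

Δω = ω₁−ω₀ = (0.11428571, -0.08820000, -0.11300000)
gyro term ω₀×Iω₀ = (-0.0300, 0.0264, 0.0330)
τ = I·(Δω/dt) + ω₀×(Iω₀) = (0.1300, -0.1500, -0.0800)
velocity change Δv = (0.14000000, -0.48000000, 0.52000000)
applied force F = (0.7000, -2.4000, 2.6000)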